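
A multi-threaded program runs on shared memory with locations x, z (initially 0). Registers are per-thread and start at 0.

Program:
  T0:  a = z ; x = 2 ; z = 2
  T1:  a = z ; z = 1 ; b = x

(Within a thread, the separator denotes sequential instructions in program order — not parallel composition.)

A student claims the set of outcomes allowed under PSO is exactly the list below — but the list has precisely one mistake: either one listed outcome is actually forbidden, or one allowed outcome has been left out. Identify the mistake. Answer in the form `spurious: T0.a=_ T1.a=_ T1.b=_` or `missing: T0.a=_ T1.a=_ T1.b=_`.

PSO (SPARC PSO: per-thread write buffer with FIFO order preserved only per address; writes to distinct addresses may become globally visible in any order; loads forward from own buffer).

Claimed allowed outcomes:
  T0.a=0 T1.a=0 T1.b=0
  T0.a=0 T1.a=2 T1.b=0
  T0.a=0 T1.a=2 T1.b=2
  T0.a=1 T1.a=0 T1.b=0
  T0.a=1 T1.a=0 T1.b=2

outcome vector order: (T0.a,T1.a,T1.b)
under PSO → (0,0,0); (0,0,2); (0,2,0); (0,2,2); (1,0,0); (1,0,2)
PSO∖claimed = {(0,0,2)}

missing: T0.a=0 T1.a=0 T1.b=2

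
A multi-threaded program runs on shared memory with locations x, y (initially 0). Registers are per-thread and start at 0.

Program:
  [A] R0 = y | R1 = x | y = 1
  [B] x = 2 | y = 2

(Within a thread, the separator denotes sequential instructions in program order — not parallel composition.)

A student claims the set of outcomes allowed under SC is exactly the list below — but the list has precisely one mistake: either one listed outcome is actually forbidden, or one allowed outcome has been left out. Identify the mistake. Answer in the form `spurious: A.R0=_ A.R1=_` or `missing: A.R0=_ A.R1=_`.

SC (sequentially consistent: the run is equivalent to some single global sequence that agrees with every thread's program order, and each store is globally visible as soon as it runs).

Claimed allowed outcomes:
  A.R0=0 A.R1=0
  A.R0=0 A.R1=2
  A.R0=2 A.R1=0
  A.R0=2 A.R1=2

outcome vector order: (A.R0,A.R1)
SC: 3 outcomes — {(0,0); (0,2); (2,2)}
claimed∖SC = {(2,0)}

spurious: A.R0=2 A.R1=0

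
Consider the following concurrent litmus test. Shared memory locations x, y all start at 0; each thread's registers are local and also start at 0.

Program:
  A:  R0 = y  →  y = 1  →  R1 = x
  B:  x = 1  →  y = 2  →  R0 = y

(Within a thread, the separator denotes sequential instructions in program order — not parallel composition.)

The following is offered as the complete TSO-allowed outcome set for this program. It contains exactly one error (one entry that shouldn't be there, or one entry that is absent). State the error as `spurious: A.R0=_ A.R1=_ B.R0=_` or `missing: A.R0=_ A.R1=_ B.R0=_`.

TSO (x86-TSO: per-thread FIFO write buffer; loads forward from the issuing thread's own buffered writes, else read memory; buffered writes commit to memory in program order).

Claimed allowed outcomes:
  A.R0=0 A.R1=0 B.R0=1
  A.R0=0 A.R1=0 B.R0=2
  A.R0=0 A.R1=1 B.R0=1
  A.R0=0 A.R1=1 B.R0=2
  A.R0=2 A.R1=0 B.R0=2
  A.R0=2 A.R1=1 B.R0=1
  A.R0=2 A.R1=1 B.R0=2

spurious: A.R0=2 A.R1=0 B.R0=2

outcome vector order: (A.R0,A.R1,B.R0)
[TSO] allowed = {0/0/1 0/0/2 0/1/1 0/1/2 2/1/1 2/1/2}
claimed∖TSO = {2/0/2}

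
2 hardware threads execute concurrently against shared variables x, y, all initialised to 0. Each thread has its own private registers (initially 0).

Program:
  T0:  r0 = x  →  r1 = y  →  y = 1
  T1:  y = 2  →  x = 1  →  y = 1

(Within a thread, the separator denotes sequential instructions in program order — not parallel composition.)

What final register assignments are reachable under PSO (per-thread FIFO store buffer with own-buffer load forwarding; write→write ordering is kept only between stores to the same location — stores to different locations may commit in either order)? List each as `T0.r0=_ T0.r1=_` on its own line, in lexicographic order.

T0.r0=0 T0.r1=0
T0.r0=0 T0.r1=1
T0.r0=0 T0.r1=2
T0.r0=1 T0.r1=0
T0.r0=1 T0.r1=1
T0.r0=1 T0.r1=2

outcome vector order: (T0.r0,T0.r1)
|PSO outcomes| = 6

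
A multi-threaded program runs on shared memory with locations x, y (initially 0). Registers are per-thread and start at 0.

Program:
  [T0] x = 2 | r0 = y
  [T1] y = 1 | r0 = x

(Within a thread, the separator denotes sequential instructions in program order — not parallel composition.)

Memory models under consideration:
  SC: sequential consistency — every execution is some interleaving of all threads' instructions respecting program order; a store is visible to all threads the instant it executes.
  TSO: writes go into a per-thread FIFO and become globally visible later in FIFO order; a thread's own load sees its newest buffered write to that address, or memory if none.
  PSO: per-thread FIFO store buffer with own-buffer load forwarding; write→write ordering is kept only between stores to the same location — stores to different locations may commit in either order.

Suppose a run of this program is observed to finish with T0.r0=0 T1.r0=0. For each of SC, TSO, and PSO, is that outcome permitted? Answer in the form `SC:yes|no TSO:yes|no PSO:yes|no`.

SC:no TSO:yes PSO:yes

outcome vector order: (T0.r0,T1.r0)
under SC → 02; 10; 12
under TSO → 00; 02; 10; 12
under PSO → 00; 02; 10; 12
target 00 ∈ {TSO,PSO}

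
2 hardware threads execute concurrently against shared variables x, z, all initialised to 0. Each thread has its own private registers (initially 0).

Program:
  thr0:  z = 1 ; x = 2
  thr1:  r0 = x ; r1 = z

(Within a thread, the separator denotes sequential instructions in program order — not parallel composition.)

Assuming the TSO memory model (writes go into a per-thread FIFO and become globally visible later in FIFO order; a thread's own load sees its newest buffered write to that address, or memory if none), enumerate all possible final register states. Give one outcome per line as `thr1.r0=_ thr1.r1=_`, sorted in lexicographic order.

thr1.r0=0 thr1.r1=0
thr1.r0=0 thr1.r1=1
thr1.r0=2 thr1.r1=1

outcome vector order: (thr1.r0,thr1.r1)
|TSO outcomes| = 3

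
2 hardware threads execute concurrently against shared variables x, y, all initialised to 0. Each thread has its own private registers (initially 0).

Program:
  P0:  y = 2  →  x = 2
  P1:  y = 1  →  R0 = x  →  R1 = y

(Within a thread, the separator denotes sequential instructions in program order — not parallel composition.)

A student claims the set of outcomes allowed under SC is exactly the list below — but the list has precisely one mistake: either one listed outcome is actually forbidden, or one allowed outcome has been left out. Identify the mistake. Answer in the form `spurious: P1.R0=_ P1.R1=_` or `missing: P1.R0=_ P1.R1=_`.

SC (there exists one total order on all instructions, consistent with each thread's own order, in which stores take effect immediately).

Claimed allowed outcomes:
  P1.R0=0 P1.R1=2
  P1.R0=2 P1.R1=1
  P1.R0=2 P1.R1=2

missing: P1.R0=0 P1.R1=1

outcome vector order: (P1.R0,P1.R1)
[SC] allowed = {0/1, 0/2, 2/1, 2/2}
SC∖claimed = {0/1}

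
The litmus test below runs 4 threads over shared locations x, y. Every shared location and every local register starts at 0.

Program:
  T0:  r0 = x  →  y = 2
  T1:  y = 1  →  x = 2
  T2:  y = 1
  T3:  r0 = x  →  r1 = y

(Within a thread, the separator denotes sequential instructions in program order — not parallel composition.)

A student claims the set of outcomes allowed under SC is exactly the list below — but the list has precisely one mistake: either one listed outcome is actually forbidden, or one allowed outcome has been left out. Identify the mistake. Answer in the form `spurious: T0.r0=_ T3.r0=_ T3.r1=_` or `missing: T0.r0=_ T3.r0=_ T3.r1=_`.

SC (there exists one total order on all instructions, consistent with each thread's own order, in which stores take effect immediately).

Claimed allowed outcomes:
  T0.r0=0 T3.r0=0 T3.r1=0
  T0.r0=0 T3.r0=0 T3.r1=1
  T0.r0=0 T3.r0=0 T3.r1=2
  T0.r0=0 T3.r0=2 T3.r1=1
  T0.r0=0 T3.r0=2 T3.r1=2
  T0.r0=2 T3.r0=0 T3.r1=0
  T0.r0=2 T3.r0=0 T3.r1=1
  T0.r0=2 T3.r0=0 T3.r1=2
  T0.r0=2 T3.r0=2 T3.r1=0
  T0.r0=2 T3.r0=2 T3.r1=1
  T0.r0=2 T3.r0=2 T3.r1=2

spurious: T0.r0=2 T3.r0=2 T3.r1=0

outcome vector order: (T0.r0,T3.r0,T3.r1)
SC (10): 000; 001; 002; 021; 022; 200; 201; 202; 221; 222
claimed∖SC = {220}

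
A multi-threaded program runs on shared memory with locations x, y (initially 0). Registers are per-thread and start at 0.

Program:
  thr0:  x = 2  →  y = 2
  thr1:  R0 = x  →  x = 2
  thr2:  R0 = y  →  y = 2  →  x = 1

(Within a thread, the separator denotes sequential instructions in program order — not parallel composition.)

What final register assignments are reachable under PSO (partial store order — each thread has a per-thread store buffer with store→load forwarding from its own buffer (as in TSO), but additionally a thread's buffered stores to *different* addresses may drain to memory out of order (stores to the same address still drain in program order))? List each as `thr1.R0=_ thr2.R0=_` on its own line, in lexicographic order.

outcome vector order: (thr1.R0,thr2.R0)
|PSO outcomes| = 6

thr1.R0=0 thr2.R0=0
thr1.R0=0 thr2.R0=2
thr1.R0=1 thr2.R0=0
thr1.R0=1 thr2.R0=2
thr1.R0=2 thr2.R0=0
thr1.R0=2 thr2.R0=2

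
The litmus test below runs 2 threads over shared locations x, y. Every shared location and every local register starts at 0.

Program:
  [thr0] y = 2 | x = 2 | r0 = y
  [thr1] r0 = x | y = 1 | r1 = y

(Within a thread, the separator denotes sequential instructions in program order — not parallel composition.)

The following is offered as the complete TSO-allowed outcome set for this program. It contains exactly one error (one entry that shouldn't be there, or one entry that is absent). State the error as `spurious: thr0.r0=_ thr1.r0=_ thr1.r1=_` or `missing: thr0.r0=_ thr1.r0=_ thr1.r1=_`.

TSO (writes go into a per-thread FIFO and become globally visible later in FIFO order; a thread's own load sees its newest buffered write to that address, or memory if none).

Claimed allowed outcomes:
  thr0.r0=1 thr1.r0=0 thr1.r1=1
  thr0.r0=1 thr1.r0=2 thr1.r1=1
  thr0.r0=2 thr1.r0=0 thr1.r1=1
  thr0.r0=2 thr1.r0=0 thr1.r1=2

missing: thr0.r0=2 thr1.r0=2 thr1.r1=1

outcome vector order: (thr0.r0,thr1.r0,thr1.r1)
TSO: 5 outcomes — {101 121 201 202 221}
TSO∖claimed = {221}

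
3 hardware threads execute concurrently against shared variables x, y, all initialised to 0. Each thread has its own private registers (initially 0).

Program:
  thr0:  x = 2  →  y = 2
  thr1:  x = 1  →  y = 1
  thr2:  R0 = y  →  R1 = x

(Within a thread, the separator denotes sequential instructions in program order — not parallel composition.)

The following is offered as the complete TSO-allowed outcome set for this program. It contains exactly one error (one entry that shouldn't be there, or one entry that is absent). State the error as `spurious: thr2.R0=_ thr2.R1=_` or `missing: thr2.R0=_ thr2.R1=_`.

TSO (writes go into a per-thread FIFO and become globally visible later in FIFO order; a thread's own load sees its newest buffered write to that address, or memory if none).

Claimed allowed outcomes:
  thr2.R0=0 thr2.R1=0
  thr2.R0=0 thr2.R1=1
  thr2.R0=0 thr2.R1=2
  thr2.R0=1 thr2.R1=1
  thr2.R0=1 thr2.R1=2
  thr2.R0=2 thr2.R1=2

missing: thr2.R0=2 thr2.R1=1

outcome vector order: (thr2.R0,thr2.R1)
under TSO → 00, 01, 02, 11, 12, 21, 22
TSO∖claimed = {21}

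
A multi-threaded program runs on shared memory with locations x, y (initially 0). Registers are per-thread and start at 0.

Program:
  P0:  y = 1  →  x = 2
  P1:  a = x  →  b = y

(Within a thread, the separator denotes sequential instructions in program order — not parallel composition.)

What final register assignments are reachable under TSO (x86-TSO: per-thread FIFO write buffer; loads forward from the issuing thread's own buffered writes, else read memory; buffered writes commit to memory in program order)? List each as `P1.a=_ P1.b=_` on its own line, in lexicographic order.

P1.a=0 P1.b=0
P1.a=0 P1.b=1
P1.a=2 P1.b=1

outcome vector order: (P1.a,P1.b)
|TSO outcomes| = 3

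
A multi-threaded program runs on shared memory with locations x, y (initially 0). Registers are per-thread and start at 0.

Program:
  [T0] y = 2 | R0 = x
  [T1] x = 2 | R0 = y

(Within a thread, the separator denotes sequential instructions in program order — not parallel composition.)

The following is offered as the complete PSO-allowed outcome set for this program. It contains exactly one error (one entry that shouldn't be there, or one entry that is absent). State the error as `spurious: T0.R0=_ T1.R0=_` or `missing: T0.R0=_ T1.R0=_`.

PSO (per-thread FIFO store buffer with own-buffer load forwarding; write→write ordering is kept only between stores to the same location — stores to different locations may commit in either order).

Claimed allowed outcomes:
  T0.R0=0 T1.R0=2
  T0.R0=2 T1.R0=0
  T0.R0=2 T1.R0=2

outcome vector order: (T0.R0,T1.R0)
under PSO → <0 0>, <0 2>, <2 0>, <2 2>
PSO∖claimed = {<0 0>}

missing: T0.R0=0 T1.R0=0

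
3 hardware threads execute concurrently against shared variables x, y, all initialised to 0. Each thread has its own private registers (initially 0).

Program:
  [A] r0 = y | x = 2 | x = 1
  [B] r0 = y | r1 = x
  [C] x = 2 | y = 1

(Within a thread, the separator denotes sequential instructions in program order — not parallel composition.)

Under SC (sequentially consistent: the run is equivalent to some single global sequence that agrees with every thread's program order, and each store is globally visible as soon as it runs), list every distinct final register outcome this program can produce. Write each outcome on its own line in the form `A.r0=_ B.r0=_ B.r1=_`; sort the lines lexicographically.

A.r0=0 B.r0=0 B.r1=0
A.r0=0 B.r0=0 B.r1=1
A.r0=0 B.r0=0 B.r1=2
A.r0=0 B.r0=1 B.r1=1
A.r0=0 B.r0=1 B.r1=2
A.r0=1 B.r0=0 B.r1=0
A.r0=1 B.r0=0 B.r1=1
A.r0=1 B.r0=0 B.r1=2
A.r0=1 B.r0=1 B.r1=1
A.r0=1 B.r0=1 B.r1=2

outcome vector order: (A.r0,B.r0,B.r1)
|SC outcomes| = 10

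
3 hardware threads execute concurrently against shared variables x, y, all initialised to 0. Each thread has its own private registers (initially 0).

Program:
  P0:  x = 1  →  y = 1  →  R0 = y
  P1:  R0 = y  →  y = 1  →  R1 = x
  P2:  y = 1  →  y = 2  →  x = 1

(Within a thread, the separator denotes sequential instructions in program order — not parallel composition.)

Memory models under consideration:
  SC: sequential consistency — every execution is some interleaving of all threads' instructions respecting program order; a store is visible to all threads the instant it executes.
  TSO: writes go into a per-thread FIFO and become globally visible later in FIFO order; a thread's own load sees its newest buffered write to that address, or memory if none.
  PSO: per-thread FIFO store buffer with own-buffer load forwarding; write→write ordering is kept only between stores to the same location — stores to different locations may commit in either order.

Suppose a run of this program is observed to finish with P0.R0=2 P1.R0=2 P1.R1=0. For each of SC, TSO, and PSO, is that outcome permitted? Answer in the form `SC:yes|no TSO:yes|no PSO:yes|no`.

SC:no TSO:no PSO:yes

outcome vector order: (P0.R0,P1.R0,P1.R1)
[SC] allowed = {100 101 110 111 120 121 200 201 210 211 221}
[TSO] allowed = {100 101 110 111 120 121 200 201 210 211 221}
[PSO] allowed = {100 101 110 111 120 121 200 201 210 211 220 221}
target 220 ∈ {PSO}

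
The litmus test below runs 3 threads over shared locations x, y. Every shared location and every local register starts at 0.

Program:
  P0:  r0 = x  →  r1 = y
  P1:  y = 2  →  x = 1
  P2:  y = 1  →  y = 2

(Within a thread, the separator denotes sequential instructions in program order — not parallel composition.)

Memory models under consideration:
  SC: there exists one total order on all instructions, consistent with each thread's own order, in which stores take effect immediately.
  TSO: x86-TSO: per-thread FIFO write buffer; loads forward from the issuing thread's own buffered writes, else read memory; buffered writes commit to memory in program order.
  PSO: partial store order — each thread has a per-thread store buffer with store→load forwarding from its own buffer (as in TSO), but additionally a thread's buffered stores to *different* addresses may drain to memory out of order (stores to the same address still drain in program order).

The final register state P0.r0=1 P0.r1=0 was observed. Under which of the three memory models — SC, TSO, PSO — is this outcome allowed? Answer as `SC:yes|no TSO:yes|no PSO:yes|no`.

SC:no TSO:no PSO:yes

outcome vector order: (P0.r0,P0.r1)
SC: 5 outcomes — {(0,0) (0,1) (0,2) (1,1) (1,2)}
TSO: 5 outcomes — {(0,0) (0,1) (0,2) (1,1) (1,2)}
PSO: 6 outcomes — {(0,0) (0,1) (0,2) (1,0) (1,1) (1,2)}
target (1,0) ∈ {PSO}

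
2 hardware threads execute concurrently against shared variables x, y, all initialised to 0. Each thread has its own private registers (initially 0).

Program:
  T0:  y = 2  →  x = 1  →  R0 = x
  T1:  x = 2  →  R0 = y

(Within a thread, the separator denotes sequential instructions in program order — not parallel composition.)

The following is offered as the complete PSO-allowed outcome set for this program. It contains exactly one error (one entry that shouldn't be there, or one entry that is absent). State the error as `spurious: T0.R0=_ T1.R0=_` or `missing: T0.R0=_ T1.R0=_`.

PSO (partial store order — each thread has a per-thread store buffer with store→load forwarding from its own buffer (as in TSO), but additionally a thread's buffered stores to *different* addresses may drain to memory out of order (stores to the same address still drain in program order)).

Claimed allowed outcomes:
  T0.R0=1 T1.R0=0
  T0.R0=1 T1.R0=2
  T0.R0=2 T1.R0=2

missing: T0.R0=2 T1.R0=0

outcome vector order: (T0.R0,T1.R0)
PSO (4): (1,0), (1,2), (2,0), (2,2)
PSO∖claimed = {(2,0)}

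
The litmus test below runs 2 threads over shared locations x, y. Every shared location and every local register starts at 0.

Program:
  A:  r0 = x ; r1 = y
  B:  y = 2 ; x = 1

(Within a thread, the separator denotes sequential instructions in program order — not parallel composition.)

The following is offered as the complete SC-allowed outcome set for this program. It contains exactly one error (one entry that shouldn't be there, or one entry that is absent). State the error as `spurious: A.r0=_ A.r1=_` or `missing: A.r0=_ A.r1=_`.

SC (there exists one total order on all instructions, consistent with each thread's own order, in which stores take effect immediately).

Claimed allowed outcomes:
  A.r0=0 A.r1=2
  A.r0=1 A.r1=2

outcome vector order: (A.r0,A.r1)
SC: 3 outcomes — {<0 0>, <0 2>, <1 2>}
SC∖claimed = {<0 0>}

missing: A.r0=0 A.r1=0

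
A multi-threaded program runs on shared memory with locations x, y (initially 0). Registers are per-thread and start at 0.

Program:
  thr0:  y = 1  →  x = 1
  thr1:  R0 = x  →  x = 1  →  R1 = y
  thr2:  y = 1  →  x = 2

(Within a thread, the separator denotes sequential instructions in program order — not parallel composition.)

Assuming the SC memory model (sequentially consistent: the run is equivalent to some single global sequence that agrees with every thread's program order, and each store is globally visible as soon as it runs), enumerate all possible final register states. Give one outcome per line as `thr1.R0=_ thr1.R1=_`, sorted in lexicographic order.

outcome vector order: (thr1.R0,thr1.R1)
|SC outcomes| = 4

thr1.R0=0 thr1.R1=0
thr1.R0=0 thr1.R1=1
thr1.R0=1 thr1.R1=1
thr1.R0=2 thr1.R1=1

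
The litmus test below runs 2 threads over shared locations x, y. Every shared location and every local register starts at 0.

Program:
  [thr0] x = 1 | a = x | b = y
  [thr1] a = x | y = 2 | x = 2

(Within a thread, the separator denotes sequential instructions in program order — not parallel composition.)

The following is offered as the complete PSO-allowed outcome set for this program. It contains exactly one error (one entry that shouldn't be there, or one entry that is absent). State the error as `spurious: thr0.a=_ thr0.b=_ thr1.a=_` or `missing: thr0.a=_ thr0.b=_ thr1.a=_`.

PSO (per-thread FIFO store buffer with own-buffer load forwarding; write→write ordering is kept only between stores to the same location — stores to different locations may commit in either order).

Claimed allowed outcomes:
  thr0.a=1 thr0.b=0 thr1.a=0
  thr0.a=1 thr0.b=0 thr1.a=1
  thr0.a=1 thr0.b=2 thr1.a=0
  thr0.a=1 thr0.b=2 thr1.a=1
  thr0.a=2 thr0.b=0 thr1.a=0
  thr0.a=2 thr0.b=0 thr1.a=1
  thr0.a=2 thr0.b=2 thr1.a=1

outcome vector order: (thr0.a,thr0.b,thr1.a)
PSO: 8 outcomes — {100, 101, 120, 121, 200, 201, 220, 221}
PSO∖claimed = {220}

missing: thr0.a=2 thr0.b=2 thr1.a=0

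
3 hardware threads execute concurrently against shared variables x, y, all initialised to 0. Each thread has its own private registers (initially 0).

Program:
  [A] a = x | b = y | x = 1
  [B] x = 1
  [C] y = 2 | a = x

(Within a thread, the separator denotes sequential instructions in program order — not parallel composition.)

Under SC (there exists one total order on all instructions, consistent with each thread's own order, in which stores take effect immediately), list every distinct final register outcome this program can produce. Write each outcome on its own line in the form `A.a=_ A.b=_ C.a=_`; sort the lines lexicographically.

outcome vector order: (A.a,A.b,C.a)
|SC outcomes| = 7

A.a=0 A.b=0 C.a=0
A.a=0 A.b=0 C.a=1
A.a=0 A.b=2 C.a=0
A.a=0 A.b=2 C.a=1
A.a=1 A.b=0 C.a=1
A.a=1 A.b=2 C.a=0
A.a=1 A.b=2 C.a=1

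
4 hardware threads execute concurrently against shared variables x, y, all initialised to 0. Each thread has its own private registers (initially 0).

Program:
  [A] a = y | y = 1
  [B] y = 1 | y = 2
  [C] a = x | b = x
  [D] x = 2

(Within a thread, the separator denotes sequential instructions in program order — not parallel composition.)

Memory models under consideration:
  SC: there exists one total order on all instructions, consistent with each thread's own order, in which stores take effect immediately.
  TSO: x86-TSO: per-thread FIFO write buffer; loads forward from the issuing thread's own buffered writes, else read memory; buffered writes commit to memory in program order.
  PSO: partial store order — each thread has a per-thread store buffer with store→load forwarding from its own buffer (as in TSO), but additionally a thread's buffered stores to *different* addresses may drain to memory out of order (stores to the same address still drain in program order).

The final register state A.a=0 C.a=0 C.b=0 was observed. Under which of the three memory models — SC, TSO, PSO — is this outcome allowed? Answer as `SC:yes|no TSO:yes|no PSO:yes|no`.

SC:yes TSO:yes PSO:yes

outcome vector order: (A.a,C.a,C.b)
SC (9): 0/0/0 0/0/2 0/2/2 1/0/0 1/0/2 1/2/2 2/0/0 2/0/2 2/2/2
TSO (9): 0/0/0 0/0/2 0/2/2 1/0/0 1/0/2 1/2/2 2/0/0 2/0/2 2/2/2
PSO (9): 0/0/0 0/0/2 0/2/2 1/0/0 1/0/2 1/2/2 2/0/0 2/0/2 2/2/2
target 0/0/0 ∈ {SC,TSO,PSO}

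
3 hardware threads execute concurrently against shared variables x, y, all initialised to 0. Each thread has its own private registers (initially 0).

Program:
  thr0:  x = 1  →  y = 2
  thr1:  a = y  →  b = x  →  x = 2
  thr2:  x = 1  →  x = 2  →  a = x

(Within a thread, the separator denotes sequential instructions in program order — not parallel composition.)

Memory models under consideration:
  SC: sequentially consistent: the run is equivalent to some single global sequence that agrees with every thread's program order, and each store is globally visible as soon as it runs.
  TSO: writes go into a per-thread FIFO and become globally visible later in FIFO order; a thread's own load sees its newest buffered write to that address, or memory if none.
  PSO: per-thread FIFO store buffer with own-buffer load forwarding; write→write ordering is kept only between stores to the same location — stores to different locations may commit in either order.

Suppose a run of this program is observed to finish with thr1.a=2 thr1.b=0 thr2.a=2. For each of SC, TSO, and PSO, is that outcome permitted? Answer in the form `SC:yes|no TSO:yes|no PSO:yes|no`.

SC:no TSO:no PSO:yes

outcome vector order: (thr1.a,thr1.b,thr2.a)
SC (9): <0 0 1>, <0 0 2>, <0 1 1>, <0 1 2>, <0 2 1>, <0 2 2>, <2 1 1>, <2 1 2>, <2 2 2>
TSO (9): <0 0 1>, <0 0 2>, <0 1 1>, <0 1 2>, <0 2 1>, <0 2 2>, <2 1 1>, <2 1 2>, <2 2 2>
PSO (12): <0 0 1>, <0 0 2>, <0 1 1>, <0 1 2>, <0 2 1>, <0 2 2>, <2 0 1>, <2 0 2>, <2 1 1>, <2 1 2>, <2 2 1>, <2 2 2>
target <2 0 2> ∈ {PSO}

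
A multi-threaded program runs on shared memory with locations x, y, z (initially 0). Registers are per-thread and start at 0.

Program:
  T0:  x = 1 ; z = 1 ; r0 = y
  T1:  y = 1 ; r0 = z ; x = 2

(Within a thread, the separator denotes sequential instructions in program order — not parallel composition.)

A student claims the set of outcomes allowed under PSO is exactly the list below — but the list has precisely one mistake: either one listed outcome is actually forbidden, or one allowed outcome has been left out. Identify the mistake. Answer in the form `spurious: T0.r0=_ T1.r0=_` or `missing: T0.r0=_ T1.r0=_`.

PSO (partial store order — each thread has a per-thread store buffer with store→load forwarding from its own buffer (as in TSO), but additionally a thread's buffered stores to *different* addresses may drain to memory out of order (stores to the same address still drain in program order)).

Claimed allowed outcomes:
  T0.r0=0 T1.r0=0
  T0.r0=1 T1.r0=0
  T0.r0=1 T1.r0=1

missing: T0.r0=0 T1.r0=1

outcome vector order: (T0.r0,T1.r0)
PSO (4): 00, 01, 10, 11
PSO∖claimed = {01}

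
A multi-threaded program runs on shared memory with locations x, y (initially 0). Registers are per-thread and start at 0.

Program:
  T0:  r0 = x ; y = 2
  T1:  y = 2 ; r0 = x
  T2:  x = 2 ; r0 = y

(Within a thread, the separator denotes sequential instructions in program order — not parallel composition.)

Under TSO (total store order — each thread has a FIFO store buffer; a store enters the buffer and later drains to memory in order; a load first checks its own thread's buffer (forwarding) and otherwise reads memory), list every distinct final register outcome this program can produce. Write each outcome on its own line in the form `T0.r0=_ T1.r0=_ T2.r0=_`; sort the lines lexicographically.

T0.r0=0 T1.r0=0 T2.r0=0
T0.r0=0 T1.r0=0 T2.r0=2
T0.r0=0 T1.r0=2 T2.r0=0
T0.r0=0 T1.r0=2 T2.r0=2
T0.r0=2 T1.r0=0 T2.r0=0
T0.r0=2 T1.r0=0 T2.r0=2
T0.r0=2 T1.r0=2 T2.r0=0
T0.r0=2 T1.r0=2 T2.r0=2

outcome vector order: (T0.r0,T1.r0,T2.r0)
|TSO outcomes| = 8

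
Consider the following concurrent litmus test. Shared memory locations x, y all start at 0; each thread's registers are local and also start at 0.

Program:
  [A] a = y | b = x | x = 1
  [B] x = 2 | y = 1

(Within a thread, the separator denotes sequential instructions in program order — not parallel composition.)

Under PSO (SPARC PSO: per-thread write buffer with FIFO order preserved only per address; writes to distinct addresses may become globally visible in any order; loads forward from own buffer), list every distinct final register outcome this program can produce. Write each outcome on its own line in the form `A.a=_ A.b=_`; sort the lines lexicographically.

outcome vector order: (A.a,A.b)
|PSO outcomes| = 4

A.a=0 A.b=0
A.a=0 A.b=2
A.a=1 A.b=0
A.a=1 A.b=2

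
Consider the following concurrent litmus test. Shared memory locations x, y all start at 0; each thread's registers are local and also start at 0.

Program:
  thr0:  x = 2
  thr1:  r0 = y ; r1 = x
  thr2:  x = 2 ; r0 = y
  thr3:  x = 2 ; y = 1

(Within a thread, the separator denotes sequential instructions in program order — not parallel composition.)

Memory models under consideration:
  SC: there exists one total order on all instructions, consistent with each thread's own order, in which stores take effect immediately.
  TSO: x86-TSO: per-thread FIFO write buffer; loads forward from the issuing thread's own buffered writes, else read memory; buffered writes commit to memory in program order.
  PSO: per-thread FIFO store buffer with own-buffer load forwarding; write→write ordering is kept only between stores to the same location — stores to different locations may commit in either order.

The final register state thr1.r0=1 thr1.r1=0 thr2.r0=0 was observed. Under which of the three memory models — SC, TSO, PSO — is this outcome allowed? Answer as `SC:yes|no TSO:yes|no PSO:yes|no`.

outcome vector order: (thr1.r0,thr1.r1,thr2.r0)
[SC] allowed = {0/0/0, 0/0/1, 0/2/0, 0/2/1, 1/2/0, 1/2/1}
[TSO] allowed = {0/0/0, 0/0/1, 0/2/0, 0/2/1, 1/2/0, 1/2/1}
[PSO] allowed = {0/0/0, 0/0/1, 0/2/0, 0/2/1, 1/0/0, 1/0/1, 1/2/0, 1/2/1}
target 1/0/0 ∈ {PSO}

SC:no TSO:no PSO:yes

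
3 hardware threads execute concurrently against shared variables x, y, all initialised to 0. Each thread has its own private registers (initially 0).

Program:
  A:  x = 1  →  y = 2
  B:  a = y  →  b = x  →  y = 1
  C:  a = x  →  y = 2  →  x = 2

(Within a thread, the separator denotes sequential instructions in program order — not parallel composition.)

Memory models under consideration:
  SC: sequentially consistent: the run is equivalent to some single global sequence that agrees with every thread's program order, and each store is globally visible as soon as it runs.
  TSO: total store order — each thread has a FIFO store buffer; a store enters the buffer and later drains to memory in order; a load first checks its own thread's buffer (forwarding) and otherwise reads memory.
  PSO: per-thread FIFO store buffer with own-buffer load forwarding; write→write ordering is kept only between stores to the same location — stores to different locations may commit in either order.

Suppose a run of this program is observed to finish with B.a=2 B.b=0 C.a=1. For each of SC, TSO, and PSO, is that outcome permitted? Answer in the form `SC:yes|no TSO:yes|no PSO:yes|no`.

SC:no TSO:no PSO:yes

outcome vector order: (B.a,B.b,C.a)
SC: 11 outcomes — {<0 0 0>; <0 0 1>; <0 1 0>; <0 1 1>; <0 2 0>; <0 2 1>; <2 0 0>; <2 1 0>; <2 1 1>; <2 2 0>; <2 2 1>}
TSO: 11 outcomes — {<0 0 0>; <0 0 1>; <0 1 0>; <0 1 1>; <0 2 0>; <0 2 1>; <2 0 0>; <2 1 0>; <2 1 1>; <2 2 0>; <2 2 1>}
PSO: 12 outcomes — {<0 0 0>; <0 0 1>; <0 1 0>; <0 1 1>; <0 2 0>; <0 2 1>; <2 0 0>; <2 0 1>; <2 1 0>; <2 1 1>; <2 2 0>; <2 2 1>}
target <2 0 1> ∈ {PSO}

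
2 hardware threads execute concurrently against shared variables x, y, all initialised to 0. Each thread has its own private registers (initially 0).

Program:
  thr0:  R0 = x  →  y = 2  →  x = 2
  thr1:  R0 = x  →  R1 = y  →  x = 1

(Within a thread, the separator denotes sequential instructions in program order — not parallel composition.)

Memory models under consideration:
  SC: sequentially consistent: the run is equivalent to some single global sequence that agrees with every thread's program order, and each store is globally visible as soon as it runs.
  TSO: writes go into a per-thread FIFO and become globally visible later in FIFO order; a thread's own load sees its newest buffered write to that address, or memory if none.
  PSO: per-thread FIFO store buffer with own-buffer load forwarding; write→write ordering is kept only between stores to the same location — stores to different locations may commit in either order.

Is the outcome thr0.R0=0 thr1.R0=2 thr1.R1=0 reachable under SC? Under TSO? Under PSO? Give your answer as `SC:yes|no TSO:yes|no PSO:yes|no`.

outcome vector order: (thr0.R0,thr1.R0,thr1.R1)
[SC] allowed = {(0,0,0) (0,0,2) (0,2,2) (1,0,0)}
[TSO] allowed = {(0,0,0) (0,0,2) (0,2,2) (1,0,0)}
[PSO] allowed = {(0,0,0) (0,0,2) (0,2,0) (0,2,2) (1,0,0)}
target (0,2,0) ∈ {PSO}

SC:no TSO:no PSO:yes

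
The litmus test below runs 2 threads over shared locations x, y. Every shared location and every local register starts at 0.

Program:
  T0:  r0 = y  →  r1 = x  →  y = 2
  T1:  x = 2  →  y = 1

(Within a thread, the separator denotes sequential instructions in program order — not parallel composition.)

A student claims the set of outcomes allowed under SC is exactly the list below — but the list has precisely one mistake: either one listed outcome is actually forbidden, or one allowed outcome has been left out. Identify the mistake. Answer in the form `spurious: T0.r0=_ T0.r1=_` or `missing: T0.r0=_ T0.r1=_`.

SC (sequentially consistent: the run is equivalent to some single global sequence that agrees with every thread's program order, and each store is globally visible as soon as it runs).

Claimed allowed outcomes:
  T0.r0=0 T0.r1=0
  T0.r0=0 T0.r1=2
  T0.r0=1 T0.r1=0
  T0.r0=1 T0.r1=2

spurious: T0.r0=1 T0.r1=0

outcome vector order: (T0.r0,T0.r1)
SC (3): 00; 02; 12
claimed∖SC = {10}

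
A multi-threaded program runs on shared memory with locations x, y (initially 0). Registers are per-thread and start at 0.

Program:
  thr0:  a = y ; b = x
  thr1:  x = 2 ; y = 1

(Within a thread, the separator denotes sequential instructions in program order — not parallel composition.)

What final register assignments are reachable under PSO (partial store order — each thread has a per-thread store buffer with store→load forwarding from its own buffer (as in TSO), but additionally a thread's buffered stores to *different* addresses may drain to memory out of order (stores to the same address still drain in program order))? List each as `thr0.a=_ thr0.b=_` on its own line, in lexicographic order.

outcome vector order: (thr0.a,thr0.b)
|PSO outcomes| = 4

thr0.a=0 thr0.b=0
thr0.a=0 thr0.b=2
thr0.a=1 thr0.b=0
thr0.a=1 thr0.b=2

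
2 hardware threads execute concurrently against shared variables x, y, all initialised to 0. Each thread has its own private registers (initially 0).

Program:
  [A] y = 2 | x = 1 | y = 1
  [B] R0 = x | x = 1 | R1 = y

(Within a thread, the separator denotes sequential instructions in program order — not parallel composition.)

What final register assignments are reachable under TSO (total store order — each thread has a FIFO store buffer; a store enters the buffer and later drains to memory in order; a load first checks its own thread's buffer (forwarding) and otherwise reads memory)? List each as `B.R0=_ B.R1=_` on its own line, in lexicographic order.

B.R0=0 B.R1=0
B.R0=0 B.R1=1
B.R0=0 B.R1=2
B.R0=1 B.R1=1
B.R0=1 B.R1=2

outcome vector order: (B.R0,B.R1)
|TSO outcomes| = 5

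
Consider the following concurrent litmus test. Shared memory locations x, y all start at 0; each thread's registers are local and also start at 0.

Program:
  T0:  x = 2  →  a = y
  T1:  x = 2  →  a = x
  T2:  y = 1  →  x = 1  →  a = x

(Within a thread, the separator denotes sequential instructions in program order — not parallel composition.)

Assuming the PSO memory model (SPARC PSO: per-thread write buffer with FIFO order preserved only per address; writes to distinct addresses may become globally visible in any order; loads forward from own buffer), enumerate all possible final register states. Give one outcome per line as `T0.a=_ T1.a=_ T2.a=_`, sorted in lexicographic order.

outcome vector order: (T0.a,T1.a,T2.a)
|PSO outcomes| = 8

T0.a=0 T1.a=1 T2.a=1
T0.a=0 T1.a=1 T2.a=2
T0.a=0 T1.a=2 T2.a=1
T0.a=0 T1.a=2 T2.a=2
T0.a=1 T1.a=1 T2.a=1
T0.a=1 T1.a=1 T2.a=2
T0.a=1 T1.a=2 T2.a=1
T0.a=1 T1.a=2 T2.a=2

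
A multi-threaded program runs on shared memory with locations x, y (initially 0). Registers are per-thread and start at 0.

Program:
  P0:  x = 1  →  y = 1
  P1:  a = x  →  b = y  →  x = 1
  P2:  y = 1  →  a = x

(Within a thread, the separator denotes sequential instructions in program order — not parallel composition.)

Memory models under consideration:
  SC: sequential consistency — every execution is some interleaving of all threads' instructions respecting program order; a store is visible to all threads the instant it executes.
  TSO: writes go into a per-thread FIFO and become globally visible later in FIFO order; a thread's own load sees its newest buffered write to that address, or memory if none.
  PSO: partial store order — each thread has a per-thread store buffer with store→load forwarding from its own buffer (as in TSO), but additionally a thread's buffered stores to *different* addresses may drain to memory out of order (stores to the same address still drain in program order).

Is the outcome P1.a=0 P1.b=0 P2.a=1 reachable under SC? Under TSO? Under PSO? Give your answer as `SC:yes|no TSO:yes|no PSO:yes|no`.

outcome vector order: (P1.a,P1.b,P2.a)
SC: 7 outcomes — {(0,0,0); (0,0,1); (0,1,0); (0,1,1); (1,0,1); (1,1,0); (1,1,1)}
TSO: 8 outcomes — {(0,0,0); (0,0,1); (0,1,0); (0,1,1); (1,0,0); (1,0,1); (1,1,0); (1,1,1)}
PSO: 8 outcomes — {(0,0,0); (0,0,1); (0,1,0); (0,1,1); (1,0,0); (1,0,1); (1,1,0); (1,1,1)}
target (0,0,1) ∈ {SC,TSO,PSO}

SC:yes TSO:yes PSO:yes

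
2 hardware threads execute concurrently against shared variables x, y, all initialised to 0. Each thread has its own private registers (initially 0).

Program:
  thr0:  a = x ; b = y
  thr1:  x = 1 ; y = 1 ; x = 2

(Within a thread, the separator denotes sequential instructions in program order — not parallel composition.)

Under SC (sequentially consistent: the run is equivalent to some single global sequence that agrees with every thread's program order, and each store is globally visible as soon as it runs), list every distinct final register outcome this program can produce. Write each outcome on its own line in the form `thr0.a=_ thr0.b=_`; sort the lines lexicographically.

thr0.a=0 thr0.b=0
thr0.a=0 thr0.b=1
thr0.a=1 thr0.b=0
thr0.a=1 thr0.b=1
thr0.a=2 thr0.b=1

outcome vector order: (thr0.a,thr0.b)
|SC outcomes| = 5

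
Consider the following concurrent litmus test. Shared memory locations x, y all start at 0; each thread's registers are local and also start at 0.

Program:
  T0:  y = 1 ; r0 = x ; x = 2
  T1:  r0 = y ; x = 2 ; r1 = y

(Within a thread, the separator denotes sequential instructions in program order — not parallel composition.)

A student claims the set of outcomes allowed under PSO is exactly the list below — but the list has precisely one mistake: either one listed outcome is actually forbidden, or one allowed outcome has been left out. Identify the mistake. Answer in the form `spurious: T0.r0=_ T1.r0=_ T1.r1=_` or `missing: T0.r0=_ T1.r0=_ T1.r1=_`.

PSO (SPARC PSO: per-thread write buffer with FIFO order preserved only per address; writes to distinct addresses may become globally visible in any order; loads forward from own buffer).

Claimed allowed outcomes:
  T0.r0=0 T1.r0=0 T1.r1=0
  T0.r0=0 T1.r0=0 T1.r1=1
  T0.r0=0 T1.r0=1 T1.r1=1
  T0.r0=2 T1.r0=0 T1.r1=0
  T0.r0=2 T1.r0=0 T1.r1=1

missing: T0.r0=2 T1.r0=1 T1.r1=1

outcome vector order: (T0.r0,T1.r0,T1.r1)
under PSO → 000; 001; 011; 200; 201; 211
PSO∖claimed = {211}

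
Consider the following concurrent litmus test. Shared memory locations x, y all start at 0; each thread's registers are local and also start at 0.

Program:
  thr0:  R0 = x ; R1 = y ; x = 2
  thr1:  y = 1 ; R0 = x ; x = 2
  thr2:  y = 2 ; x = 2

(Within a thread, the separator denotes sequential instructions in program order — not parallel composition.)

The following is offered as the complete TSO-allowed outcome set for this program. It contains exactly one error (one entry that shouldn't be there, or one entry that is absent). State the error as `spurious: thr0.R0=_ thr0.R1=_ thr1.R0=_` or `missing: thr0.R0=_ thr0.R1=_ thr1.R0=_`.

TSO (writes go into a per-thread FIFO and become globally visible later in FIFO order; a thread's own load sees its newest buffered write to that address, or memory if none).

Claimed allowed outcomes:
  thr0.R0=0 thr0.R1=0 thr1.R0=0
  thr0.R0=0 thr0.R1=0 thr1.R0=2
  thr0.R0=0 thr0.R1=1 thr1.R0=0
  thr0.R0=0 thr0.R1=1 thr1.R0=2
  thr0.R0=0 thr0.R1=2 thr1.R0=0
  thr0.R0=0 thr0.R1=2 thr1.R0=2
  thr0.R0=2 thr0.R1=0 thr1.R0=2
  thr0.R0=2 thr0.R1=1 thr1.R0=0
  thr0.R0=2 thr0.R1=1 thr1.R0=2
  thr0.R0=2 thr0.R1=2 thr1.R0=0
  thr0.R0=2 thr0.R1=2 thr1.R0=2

outcome vector order: (thr0.R0,thr0.R1,thr1.R0)
[TSO] allowed = {<0 0 0>; <0 0 2>; <0 1 0>; <0 1 2>; <0 2 0>; <0 2 2>; <2 1 0>; <2 1 2>; <2 2 0>; <2 2 2>}
claimed∖TSO = {<2 0 2>}

spurious: thr0.R0=2 thr0.R1=0 thr1.R0=2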